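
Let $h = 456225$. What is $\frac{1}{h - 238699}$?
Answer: $\frac{1}{217526} \approx 4.5972 \cdot 10^{-6}$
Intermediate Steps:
$\frac{1}{h - 238699} = \frac{1}{456225 - 238699} = \frac{1}{217526}$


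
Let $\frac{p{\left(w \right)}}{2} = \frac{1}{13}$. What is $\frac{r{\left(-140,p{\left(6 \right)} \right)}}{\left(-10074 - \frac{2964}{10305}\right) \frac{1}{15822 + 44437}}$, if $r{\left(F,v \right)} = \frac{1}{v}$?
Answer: $- \frac{2690865645}{69210356} \approx -38.88$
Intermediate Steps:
$p{\left(w \right)} = \frac{2}{13}$
$\frac{r{\left(-140,p{\left(6 \right)} \right)}}{\left(-10074 - \frac{2964}{10305}\right) \frac{1}{15822 + 44437}} = \frac{1}{\frac{2}{13} \frac{-10074 - \frac{2964}{10305}}{15822 + 44437}} = \frac{13}{2 \frac{-10074 - \frac{988}{3435}}{60259}} = \frac{13}{2 \left(-10074 - \frac{988}{3435}\right) \frac{1}{60259}} = \frac{13}{2 \left(\left(- \frac{34605178}{3435}\right) \frac{1}{60259}\right)} = \frac{13}{2 \left(- \frac{34605178}{206989665}\right)} = \frac{13}{2} \left(- \frac{206989665}{34605178}\right) = - \frac{2690865645}{69210356}$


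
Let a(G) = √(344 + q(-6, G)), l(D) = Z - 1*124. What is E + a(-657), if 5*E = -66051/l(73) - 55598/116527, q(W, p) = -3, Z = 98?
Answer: 7695279329/15148510 + √341 ≈ 526.46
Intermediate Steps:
l(D) = -26 (l(D) = 98 - 1*124 = 98 - 124 = -26)
a(G) = √341 (a(G) = √(344 - 3) = √341)
E = 7695279329/15148510 (E = (-66051/(-26) - 55598/116527)/5 = (-66051*(-1/26) - 55598*1/116527)/5 = (66051/26 - 55598/116527)/5 = (⅕)*(7695279329/3029702) = 7695279329/15148510 ≈ 507.99)
E + a(-657) = 7695279329/15148510 + √341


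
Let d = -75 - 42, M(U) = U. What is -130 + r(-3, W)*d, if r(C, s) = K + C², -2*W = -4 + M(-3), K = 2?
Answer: -1417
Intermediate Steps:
d = -117
W = 7/2 (W = -(-4 - 3)/2 = -½*(-7) = 7/2 ≈ 3.5000)
r(C, s) = 2 + C²
-130 + r(-3, W)*d = -130 + (2 + (-3)²)*(-117) = -130 + (2 + 9)*(-117) = -130 + 11*(-117) = -130 - 1287 = -1417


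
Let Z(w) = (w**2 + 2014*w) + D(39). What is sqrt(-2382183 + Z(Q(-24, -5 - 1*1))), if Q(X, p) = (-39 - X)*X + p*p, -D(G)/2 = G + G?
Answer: I*sqrt(1427979) ≈ 1195.0*I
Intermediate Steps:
D(G) = -4*G (D(G) = -2*(G + G) = -4*G)
Q(X, p) = p**2 + X*(-39 - X) (Q(X, p) = X*(-39 - X) + p**2 = p**2 + X*(-39 - X))
Z(w) = -156 + w**2 + 2014*w (Z(w) = (w**2 + 2014*w) - 4*39 = (w**2 + 2014*w) - 156 = -156 + w**2 + 2014*w)
sqrt(-2382183 + Z(Q(-24, -5 - 1*1))) = sqrt(-2382183 + (-156 + ((-5 - 1*1)**2 - 1*(-24)**2 - 39*(-24))**2 + 2014*((-5 - 1*1)**2 - 1*(-24)**2 - 39*(-24)))) = sqrt(-2382183 + (-156 + ((-5 - 1)**2 - 1*576 + 936)**2 + 2014*((-5 - 1)**2 - 1*576 + 936))) = sqrt(-2382183 + (-156 + ((-6)**2 - 576 + 936)**2 + 2014*((-6)**2 - 576 + 936))) = sqrt(-2382183 + (-156 + (36 - 576 + 936)**2 + 2014*(36 - 576 + 936))) = sqrt(-2382183 + (-156 + 396**2 + 2014*396)) = sqrt(-2382183 + (-156 + 156816 + 797544)) = sqrt(-2382183 + 954204) = sqrt(-1427979) = I*sqrt(1427979)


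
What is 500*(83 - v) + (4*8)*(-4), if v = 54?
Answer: 14372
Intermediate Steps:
500*(83 - v) + (4*8)*(-4) = 500*(83 - 1*54) + (4*8)*(-4) = 500*(83 - 54) + 32*(-4) = 500*29 - 128 = 14500 - 128 = 14372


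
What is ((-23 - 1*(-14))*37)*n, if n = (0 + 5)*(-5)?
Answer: 8325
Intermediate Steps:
n = -25 (n = 5*(-5) = -25)
((-23 - 1*(-14))*37)*n = ((-23 - 1*(-14))*37)*(-25) = ((-23 + 14)*37)*(-25) = -9*37*(-25) = -333*(-25) = 8325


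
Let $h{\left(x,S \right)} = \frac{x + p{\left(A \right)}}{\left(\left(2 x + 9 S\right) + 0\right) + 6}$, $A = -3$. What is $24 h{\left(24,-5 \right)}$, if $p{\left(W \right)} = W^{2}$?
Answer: $88$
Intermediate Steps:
$h{\left(x,S \right)} = \frac{9 + x}{6 + 2 x + 9 S}$ ($h{\left(x,S \right)} = \frac{x + \left(-3\right)^{2}}{\left(\left(2 x + 9 S\right) + 0\right) + 6} = \frac{x + 9}{\left(2 x + 9 S\right) + 6} = \frac{9 + x}{6 + 2 x + 9 S}$)
$24 h{\left(24,-5 \right)} = 24 \frac{9 + 24}{6 + 2 \cdot 24 + 9 \left(-5\right)} = 24 \frac{1}{6 + 48 - 45} \cdot 33 = 24 \cdot \frac{1}{9} \cdot 33 = 24 \cdot \frac{11}{3} = 88$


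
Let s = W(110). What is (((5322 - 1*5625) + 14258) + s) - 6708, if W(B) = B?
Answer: 7357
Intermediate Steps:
s = 110
(((5322 - 1*5625) + 14258) + s) - 6708 = (((5322 - 1*5625) + 14258) + 110) - 6708 = (((5322 - 5625) + 14258) + 110) - 6708 = ((-303 + 14258) + 110) - 6708 = (13955 + 110) - 6708 = 14065 - 6708 = 7357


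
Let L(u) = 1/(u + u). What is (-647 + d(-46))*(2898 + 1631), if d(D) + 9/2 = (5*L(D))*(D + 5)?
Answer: -270530757/92 ≈ -2.9406e+6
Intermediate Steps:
L(u) = 1/(2*u)
d(D) = -9/2 + 5*(5 + D)/(2*D) (d(D) = -9/2 + (5*(1/(2*D)))*(D + 5) = -9/2 + (5/(2*D))*(5 + D) = -9/2 + 5*(5 + D)/(2*D))
(-647 + d(-46))*(2898 + 1631) = (-647 + (-2 + (25/2)/(-46)))*(2898 + 1631) = (-647 + (-2 + (25/2)*(-1/46)))*4529 = (-647 + (-2 - 25/92))*4529 = (-647 - 209/92)*4529 = -59733/92*4529 = -270530757/92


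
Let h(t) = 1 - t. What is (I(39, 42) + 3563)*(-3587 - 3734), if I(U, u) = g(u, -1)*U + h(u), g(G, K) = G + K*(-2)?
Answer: -38347398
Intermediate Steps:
g(G, K) = G - 2*K
I(U, u) = 1 - u + U*(2 + u) (I(U, u) = (u - 2*(-1))*U + (1 - u) = (u + 2)*U + (1 - u) = (2 + u)*U + (1 - u) = U*(2 + u) + (1 - u) = 1 - u + U*(2 + u))
(I(39, 42) + 3563)*(-3587 - 3734) = ((1 - 1*42 + 39*(2 + 42)) + 3563)*(-3587 - 3734) = ((1 - 42 + 39*44) + 3563)*(-7321) = ((1 - 42 + 1716) + 3563)*(-7321) = (1675 + 3563)*(-7321) = 5238*(-7321) = -38347398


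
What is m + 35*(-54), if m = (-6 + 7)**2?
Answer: -1889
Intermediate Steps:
m = 1 (m = 1**2 = 1)
m + 35*(-54) = 1 + 35*(-54) = 1 - 1890 = -1889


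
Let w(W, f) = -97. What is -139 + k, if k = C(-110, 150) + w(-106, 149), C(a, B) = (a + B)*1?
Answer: -196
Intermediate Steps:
C(a, B) = B + a (C(a, B) = (B + a)*1 = B + a)
k = -57 (k = (150 - 110) - 97 = 40 - 97 = -57)
-139 + k = -139 - 57 = -196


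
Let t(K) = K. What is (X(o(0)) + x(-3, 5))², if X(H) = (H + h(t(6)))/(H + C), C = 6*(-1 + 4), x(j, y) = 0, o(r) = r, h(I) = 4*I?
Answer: 16/9 ≈ 1.7778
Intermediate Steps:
C = 18 (C = 6*3 = 18)
X(H) = (24 + H)/(18 + H) (X(H) = (H + 4*6)/(H + 18) = (H + 24)/(18 + H) = (24 + H)/(18 + H))
(X(o(0)) + x(-3, 5))² = ((24 + 0)/(18 + 0) + 0)² = (24/18 + 0)² = ((1/18)*24 + 0)² = (4/3 + 0)² = (4/3)² = 16/9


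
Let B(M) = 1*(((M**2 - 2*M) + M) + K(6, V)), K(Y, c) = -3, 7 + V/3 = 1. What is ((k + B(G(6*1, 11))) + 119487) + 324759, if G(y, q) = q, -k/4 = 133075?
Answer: -87947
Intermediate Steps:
k = -532300 (k = -4*133075 = -532300)
V = -18 (V = -21 + 3*1 = -21 + 3 = -18)
B(M) = -3 + M**2 - M (B(M) = 1*(((M**2 - 2*M) + M) - 3) = 1*((M**2 - M) - 3) = 1*(-3 + M**2 - M) = -3 + M**2 - M)
((k + B(G(6*1, 11))) + 119487) + 324759 = ((-532300 + (-3 + 11**2 - 1*11)) + 119487) + 324759 = ((-532300 + (-3 + 121 - 11)) + 119487) + 324759 = ((-532300 + 107) + 119487) + 324759 = (-532193 + 119487) + 324759 = -412706 + 324759 = -87947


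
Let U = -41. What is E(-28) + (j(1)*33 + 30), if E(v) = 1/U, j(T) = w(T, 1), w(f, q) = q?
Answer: 2582/41 ≈ 62.976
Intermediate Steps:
j(T) = 1
E(v) = -1/41 (E(v) = 1/(-41) = -1/41)
E(-28) + (j(1)*33 + 30) = -1/41 + (1*33 + 30) = -1/41 + (33 + 30) = -1/41 + 63 = 2582/41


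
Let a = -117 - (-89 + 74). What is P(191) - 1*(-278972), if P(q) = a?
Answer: 278870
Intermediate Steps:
a = -102 (a = -117 - 1*(-15) = -117 + 15 = -102)
P(q) = -102
P(191) - 1*(-278972) = -102 - 1*(-278972) = -102 + 278972 = 278870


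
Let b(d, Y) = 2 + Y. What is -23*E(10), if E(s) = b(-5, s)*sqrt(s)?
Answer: -276*sqrt(10) ≈ -872.79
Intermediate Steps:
E(s) = sqrt(s)*(2 + s) (E(s) = (2 + s)*sqrt(s) = sqrt(s)*(2 + s))
-23*E(10) = -23*sqrt(10)*(2 + 10) = -23*sqrt(10)*12 = -276*sqrt(10)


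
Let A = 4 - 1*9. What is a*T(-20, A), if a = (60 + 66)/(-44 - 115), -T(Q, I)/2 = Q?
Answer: -1680/53 ≈ -31.698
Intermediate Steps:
A = -5 (A = 4 - 9 = -5)
T(Q, I) = -2*Q
a = -42/53 (a = 126/(-159) = 126*(-1/159) = -42/53 ≈ -0.79245)
a*T(-20, A) = -(-84)*(-20)/53 = -42/53*40 = -1680/53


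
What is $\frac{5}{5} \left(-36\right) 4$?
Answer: $-144$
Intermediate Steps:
$\frac{5}{5} \left(-36\right) 4 = 5 \cdot \frac{1}{5} \left(-36\right) 4 = 1 \left(-36\right) 4 = \left(-36\right) 4 = -144$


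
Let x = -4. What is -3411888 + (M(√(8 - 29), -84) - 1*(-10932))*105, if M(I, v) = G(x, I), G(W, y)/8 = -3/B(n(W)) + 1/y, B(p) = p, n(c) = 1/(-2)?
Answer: -2258988 - 40*I*√21 ≈ -2.259e+6 - 183.3*I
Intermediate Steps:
n(c) = -½
G(W, y) = 48 + 8/y (G(W, y) = 8*(-3/(-½) + 1/y) = 8*(-3*(-2) + 1/y) = 8*(6 + 1/y) = 48 + 8/y)
M(I, v) = 48 + 8/I
-3411888 + (M(√(8 - 29), -84) - 1*(-10932))*105 = -3411888 + ((48 + 8/(√(8 - 29))) - 1*(-10932))*105 = -3411888 + ((48 + 8/(√(-21))) + 10932)*105 = -3411888 + ((48 + 8/((I*√21))) + 10932)*105 = -3411888 + ((48 + 8*(-I*√21/21)) + 10932)*105 = -3411888 + ((48 - 8*I*√21/21) + 10932)*105 = -3411888 + (10980 - 8*I*√21/21)*105 = -3411888 + (1152900 - 40*I*√21) = -2258988 - 40*I*√21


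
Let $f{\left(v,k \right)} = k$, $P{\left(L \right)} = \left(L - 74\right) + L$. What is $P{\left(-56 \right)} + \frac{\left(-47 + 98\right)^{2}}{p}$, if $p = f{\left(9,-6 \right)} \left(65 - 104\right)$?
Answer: $- \frac{4547}{26} \approx -174.88$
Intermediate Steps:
$P{\left(L \right)} = -74 + 2 L$ ($P{\left(L \right)} = \left(-74 + L\right) + L = -74 + 2 L$)
$p = 234$ ($p = - 6 \left(65 - 104\right) = \left(-6\right) \left(-39\right) = 234$)
$P{\left(-56 \right)} + \frac{\left(-47 + 98\right)^{2}}{p} = \left(-74 + 2 \left(-56\right)\right) + \frac{\left(-47 + 98\right)^{2}}{234} = \left(-74 - 112\right) + 51^{2} \cdot \frac{1}{234} = -186 + 2601 \cdot \frac{1}{234} = -186 + \frac{289}{26} = - \frac{4547}{26}$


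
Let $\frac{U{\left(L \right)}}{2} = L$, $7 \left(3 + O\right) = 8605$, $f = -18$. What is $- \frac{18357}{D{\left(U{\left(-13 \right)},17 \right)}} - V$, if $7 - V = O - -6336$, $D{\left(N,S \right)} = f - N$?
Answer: $\frac{294597}{56} \approx 5260.7$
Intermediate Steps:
$O = \frac{8584}{7}$ ($O = -3 + \frac{1}{7} \cdot 8605 = -3 + \frac{8605}{7} = \frac{8584}{7} \approx 1226.3$)
$U{\left(L \right)} = 2 L$
$D{\left(N,S \right)} = -18 - N$
$V = - \frac{52887}{7}$ ($V = 7 - \left(\frac{8584}{7} - -6336\right) = 7 - \left(\frac{8584}{7} + 6336\right) = 7 - \frac{52936}{7} = - \frac{52887}{7} \approx -7555.3$)
$- \frac{18357}{D{\left(U{\left(-13 \right)},17 \right)}} - V = - \frac{18357}{-18 - 2 \left(-13\right)} - - \frac{52887}{7} = - \frac{18357}{-18 - -26} + \frac{52887}{7} = - \frac{18357}{-18 + 26} + \frac{52887}{7} = - \frac{18357}{8} + \frac{52887}{7} = \frac{294597}{56}$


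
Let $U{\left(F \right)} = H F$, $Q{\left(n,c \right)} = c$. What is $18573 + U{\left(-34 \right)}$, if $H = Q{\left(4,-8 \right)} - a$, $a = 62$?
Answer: $20953$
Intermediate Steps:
$H = -70$ ($H = -8 - 62 = -70$)
$U{\left(F \right)} = - 70 F$
$18573 + U{\left(-34 \right)} = 18573 - -2380 = 18573 + 2380 = 20953$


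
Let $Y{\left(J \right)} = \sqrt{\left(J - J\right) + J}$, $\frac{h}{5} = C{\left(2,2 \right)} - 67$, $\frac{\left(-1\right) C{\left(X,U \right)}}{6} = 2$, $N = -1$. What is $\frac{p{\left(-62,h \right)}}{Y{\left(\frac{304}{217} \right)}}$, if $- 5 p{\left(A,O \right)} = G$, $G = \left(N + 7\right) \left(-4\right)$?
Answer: $\frac{6 \sqrt{4123}}{95} \approx 4.0554$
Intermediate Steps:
$C{\left(X,U \right)} = -12$ ($C{\left(X,U \right)} = \left(-6\right) 2 = -12$)
$h = -395$ ($h = 5 \left(-12 - 67\right) = 5 \left(-79\right) = -395$)
$G = -24$ ($G = \left(-1 + 7\right) \left(-4\right) = 6 \left(-4\right) = -24$)
$p{\left(A,O \right)} = \frac{24}{5}$ ($p{\left(A,O \right)} = \left(- \frac{1}{5}\right) \left(-24\right) = \frac{24}{5}$)
$Y{\left(J \right)} = \sqrt{J}$ ($Y{\left(J \right)} = \sqrt{0 + J} = \sqrt{J}$)
$\frac{p{\left(-62,h \right)}}{Y{\left(\frac{304}{217} \right)}} = \frac{24}{5 \sqrt{\frac{304}{217}}} = \frac{24}{5 \frac{4 \sqrt{4123}}{217}} = \frac{24 \frac{\sqrt{4123}}{76}}{5} = \frac{6 \sqrt{4123}}{95}$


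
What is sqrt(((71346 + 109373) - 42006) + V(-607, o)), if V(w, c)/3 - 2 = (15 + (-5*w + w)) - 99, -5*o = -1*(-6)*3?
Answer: sqrt(145751) ≈ 381.77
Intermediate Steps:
o = -18/5 (o = -(-1*(-6))*3/5 = -6*3/5 = -1/5*18 = -18/5 ≈ -3.6000)
V(w, c) = -246 - 12*w (V(w, c) = 6 + 3*((15 + (-5*w + w)) - 99) = 6 + 3*((15 - 4*w) - 99) = 6 + 3*(-84 - 4*w) = 6 + (-252 - 12*w) = -246 - 12*w)
sqrt(((71346 + 109373) - 42006) + V(-607, o)) = sqrt(((71346 + 109373) - 42006) + (-246 - 12*(-607))) = sqrt((180719 - 42006) + (-246 + 7284)) = sqrt(138713 + 7038) = sqrt(145751)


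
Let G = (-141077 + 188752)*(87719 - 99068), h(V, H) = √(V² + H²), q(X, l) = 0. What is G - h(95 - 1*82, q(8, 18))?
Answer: -541063588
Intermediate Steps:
h(V, H) = √(H² + V²)
G = -541063575 (G = 47675*(-11349) = -541063575)
G - h(95 - 1*82, q(8, 18)) = -541063575 - √(0² + (95 - 1*82)²) = -541063575 - √(0 + (95 - 82)²) = -541063575 - √(0 + 13²) = -541063575 - √(0 + 169) = -541063575 - √169 = -541063575 - 1*13 = -541063575 - 13 = -541063588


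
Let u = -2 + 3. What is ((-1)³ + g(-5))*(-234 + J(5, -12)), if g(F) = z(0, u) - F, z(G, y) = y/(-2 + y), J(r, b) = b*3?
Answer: -810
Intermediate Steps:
J(r, b) = 3*b
u = 1
g(F) = -1 - F (g(F) = 1/(-2 + 1) - F = 1/(-1) - F = 1*(-1) - F = -1 - F)
((-1)³ + g(-5))*(-234 + J(5, -12)) = ((-1)³ + (-1 - 1*(-5)))*(-234 + 3*(-12)) = (-1 + (-1 + 5))*(-234 - 36) = (-1 + 4)*(-270) = 3*(-270) = -810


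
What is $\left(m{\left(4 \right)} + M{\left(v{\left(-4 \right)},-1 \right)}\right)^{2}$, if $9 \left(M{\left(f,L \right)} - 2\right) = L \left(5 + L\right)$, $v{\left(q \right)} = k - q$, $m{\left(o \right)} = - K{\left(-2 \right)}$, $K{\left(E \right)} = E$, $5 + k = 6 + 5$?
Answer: $\frac{1024}{81} \approx 12.642$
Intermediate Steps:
$k = 6$ ($k = -5 + \left(6 + 5\right) = -5 + 11 = 6$)
$m{\left(o \right)} = 2$ ($m{\left(o \right)} = \left(-1\right) \left(-2\right) = 2$)
$v{\left(q \right)} = 6 - q$
$M{\left(f,L \right)} = 2 + \frac{L \left(5 + L\right)}{9}$
$\left(m{\left(4 \right)} + M{\left(v{\left(-4 \right)},-1 \right)}\right)^{2} = \left(2 + \left(2 + \frac{\left(-1\right)^{2}}{9} + \frac{5}{9} \left(-1\right)\right)\right)^{2} = \left(2 + \left(2 + \frac{1}{9} \cdot 1 - \frac{5}{9}\right)\right)^{2} = \left(2 + \left(2 + \frac{1}{9} - \frac{5}{9}\right)\right)^{2} = \left(2 + \frac{14}{9}\right)^{2} = \left(\frac{32}{9}\right)^{2} = \frac{1024}{81}$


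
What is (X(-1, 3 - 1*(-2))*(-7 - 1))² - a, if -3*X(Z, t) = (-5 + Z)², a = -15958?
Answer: 25174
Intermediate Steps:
X(Z, t) = -(-5 + Z)²/3
(X(-1, 3 - 1*(-2))*(-7 - 1))² - a = ((-(-5 - 1)²/3)*(-7 - 1))² - 1*(-15958) = (-⅓*(-6)²*(-8))² + 15958 = (-⅓*36*(-8))² + 15958 = (-12*(-8))² + 15958 = 96² + 15958 = 9216 + 15958 = 25174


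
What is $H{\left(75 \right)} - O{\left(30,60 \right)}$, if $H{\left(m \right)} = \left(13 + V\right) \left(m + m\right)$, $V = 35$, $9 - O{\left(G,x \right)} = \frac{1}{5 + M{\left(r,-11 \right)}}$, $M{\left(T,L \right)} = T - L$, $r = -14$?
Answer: $\frac{14383}{2} \approx 7191.5$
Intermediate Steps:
$O{\left(G,x \right)} = \frac{17}{2}$ ($O{\left(G,x \right)} = 9 - \frac{1}{5 - 3} = 9 - \frac{1}{2} = \frac{17}{2}$)
$H{\left(m \right)} = 96 m$ ($H{\left(m \right)} = \left(13 + 35\right) \left(m + m\right) = 48 \cdot 2 m = 96 m$)
$H{\left(75 \right)} - O{\left(30,60 \right)} = 96 \cdot 75 - \frac{17}{2} = 7200 - \frac{17}{2} = \frac{14383}{2}$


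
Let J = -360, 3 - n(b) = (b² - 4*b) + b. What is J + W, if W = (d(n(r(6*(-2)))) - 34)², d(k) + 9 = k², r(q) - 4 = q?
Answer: 51580764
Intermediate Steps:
r(q) = 4 + q
n(b) = 3 - b² + 3*b (n(b) = 3 - ((b² - 4*b) + b) = 3 - (b² - 3*b) = 3 + (-b² + 3*b) = 3 - b² + 3*b)
d(k) = -9 + k²
W = 51581124 (W = ((-9 + (3 - (4 + 6*(-2))² + 3*(4 + 6*(-2)))²) - 34)² = ((-9 + (3 - (4 - 12)² + 3*(4 - 12))²) - 34)² = ((-9 + (3 - 1*(-8)² + 3*(-8))²) - 34)² = ((-9 + (3 - 1*64 - 24)²) - 34)² = ((-9 + (3 - 64 - 24)²) - 34)² = ((-9 + (-85)²) - 34)² = ((-9 + 7225) - 34)² = (7216 - 34)² = 7182² = 51581124)
J + W = -360 + 51581124 = 51580764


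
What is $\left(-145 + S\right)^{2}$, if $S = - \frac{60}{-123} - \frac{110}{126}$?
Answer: $\frac{141022780900}{6671889} \approx 21137.0$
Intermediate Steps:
$S = - \frac{995}{2583}$ ($S = \left(-60\right) \left(- \frac{1}{123}\right) - \frac{55}{63} = \frac{20}{41} - \frac{55}{63} = - \frac{995}{2583} \approx -0.38521$)
$\left(-145 + S\right)^{2} = \left(-145 - \frac{995}{2583}\right)^{2} = \left(- \frac{375530}{2583}\right)^{2} = \frac{141022780900}{6671889}$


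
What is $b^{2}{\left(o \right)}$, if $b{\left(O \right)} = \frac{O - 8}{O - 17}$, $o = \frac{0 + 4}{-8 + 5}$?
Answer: $\frac{784}{3025} \approx 0.25917$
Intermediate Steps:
$o = - \frac{4}{3}$ ($o = \frac{4}{-3} = 4 \left(- \frac{1}{3}\right) = - \frac{4}{3} \approx -1.3333$)
$b{\left(O \right)} = \frac{-8 + O}{-17 + O}$
$b^{2}{\left(o \right)} = \left(\frac{-8 - \frac{4}{3}}{-17 - \frac{4}{3}}\right)^{2} = \left(\frac{1}{- \frac{55}{3}} \left(- \frac{28}{3}\right)\right)^{2} = \left(\left(- \frac{3}{55}\right) \left(- \frac{28}{3}\right)\right)^{2} = \left(\frac{28}{55}\right)^{2} = \frac{784}{3025}$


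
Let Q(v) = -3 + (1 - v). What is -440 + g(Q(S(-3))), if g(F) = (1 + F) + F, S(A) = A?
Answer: -437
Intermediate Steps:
Q(v) = -2 - v
g(F) = 1 + 2*F
-440 + g(Q(S(-3))) = -440 + (1 + 2*(-2 - 1*(-3))) = -440 + (1 + 2*(-2 + 3)) = -440 + (1 + 2*1) = -440 + (1 + 2) = -440 + 3 = -437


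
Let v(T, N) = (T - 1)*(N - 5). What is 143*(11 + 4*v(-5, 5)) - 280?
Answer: 1293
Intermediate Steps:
v(T, N) = (-1 + T)*(-5 + N)
143*(11 + 4*v(-5, 5)) - 280 = 143*(11 + 4*(5 - 1*5 - 5*(-5) + 5*(-5))) - 280 = 143*(11 + 4*(5 - 5 + 25 - 25)) - 280 = 143*(11 + 4*0) - 280 = 143*(11 + 0) - 280 = 143*11 - 280 = 1573 - 280 = 1293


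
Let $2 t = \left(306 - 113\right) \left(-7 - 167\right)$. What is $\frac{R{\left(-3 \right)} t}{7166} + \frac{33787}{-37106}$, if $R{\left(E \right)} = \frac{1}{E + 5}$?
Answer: $- \frac{553641065}{265901596} \approx -2.0821$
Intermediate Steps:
$t = -16791$ ($t = \frac{\left(306 - 113\right) \left(-7 - 167\right)}{2} = \frac{193 \left(-174\right)}{2} = \frac{1}{2} \left(-33582\right) = -16791$)
$R{\left(E \right)} = \frac{1}{5 + E}$
$\frac{R{\left(-3 \right)} t}{7166} + \frac{33787}{-37106} = \frac{\frac{1}{5 - 3} \left(-16791\right)}{7166} + \frac{33787}{-37106} = \frac{1}{2} \left(-16791\right) \frac{1}{7166} + 33787 \left(- \frac{1}{37106}\right) = \frac{1}{2} \left(-16791\right) \frac{1}{7166} - \frac{33787}{37106} = \left(- \frac{16791}{2}\right) \frac{1}{7166} - \frac{33787}{37106} = - \frac{16791}{14332} - \frac{33787}{37106} = - \frac{553641065}{265901596}$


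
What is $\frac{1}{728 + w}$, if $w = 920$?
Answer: $\frac{1}{1648} \approx 0.0006068$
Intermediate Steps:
$\frac{1}{728 + w} = \frac{1}{728 + 920} = \frac{1}{1648}$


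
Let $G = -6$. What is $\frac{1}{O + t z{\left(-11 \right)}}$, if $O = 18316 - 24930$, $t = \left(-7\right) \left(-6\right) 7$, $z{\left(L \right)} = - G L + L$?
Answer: $- \frac{1}{29252} \approx -3.4186 \cdot 10^{-5}$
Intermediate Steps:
$z{\left(L \right)} = 7 L$ ($z{\left(L \right)} = \left(-1\right) \left(-6\right) L + L = 6 L + L = 7 L$)
$t = 294$ ($t = 42 \cdot 7 = 294$)
$O = -6614$
$\frac{1}{O + t z{\left(-11 \right)}} = \frac{1}{-6614 + 294 \cdot 7 \left(-11\right)} = \frac{1}{-6614 + 294 \left(-77\right)} = \frac{1}{-6614 - 22638} = \frac{1}{-29252} = - \frac{1}{29252}$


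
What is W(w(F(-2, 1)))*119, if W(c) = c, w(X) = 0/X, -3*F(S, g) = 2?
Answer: 0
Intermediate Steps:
F(S, g) = -⅔ (F(S, g) = -⅓*2 = -⅔)
w(X) = 0
W(w(F(-2, 1)))*119 = 0*119 = 0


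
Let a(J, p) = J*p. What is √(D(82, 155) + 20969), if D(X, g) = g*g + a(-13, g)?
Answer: √42979 ≈ 207.31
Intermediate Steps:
D(X, g) = g² - 13*g (D(X, g) = g*g - 13*g = g² - 13*g)
√(D(82, 155) + 20969) = √(155*(-13 + 155) + 20969) = √(155*142 + 20969) = √(22010 + 20969) = √42979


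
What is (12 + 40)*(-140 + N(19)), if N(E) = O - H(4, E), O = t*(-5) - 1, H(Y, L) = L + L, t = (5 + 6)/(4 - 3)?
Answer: -12168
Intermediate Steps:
t = 11 (t = 11/1 = 11*1 = 11)
H(Y, L) = 2*L
O = -56 (O = 11*(-5) - 1 = -55 - 1 = -56)
N(E) = -56 - 2*E
(12 + 40)*(-140 + N(19)) = (12 + 40)*(-140 + (-56 - 2*19)) = 52*(-140 + (-56 - 38)) = 52*(-140 - 94) = 52*(-234) = -12168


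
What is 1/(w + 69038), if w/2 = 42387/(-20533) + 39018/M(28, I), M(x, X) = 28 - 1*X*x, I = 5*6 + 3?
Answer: 657056/45301893889 ≈ 1.4504e-5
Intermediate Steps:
I = 33 (I = 30 + 3 = 33)
M(x, X) = 28 - X*x
w = -59938239/657056 (w = 2*(42387/(-20533) + 39018/(28 - 1*33*28)) = 2*(42387*(-1/20533) + 39018/(28 - 924)) = 2*(-42387/20533 + 39018/(-896)) = 2*(-42387/20533 + 39018*(-1/896)) = 2*(-42387/20533 - 2787/64) = 2*(-59938239/1314112) = -59938239/657056 ≈ -91.222)
1/(w + 69038) = 1/(-59938239/657056 + 69038) = 1/(45301893889/657056) = 657056/45301893889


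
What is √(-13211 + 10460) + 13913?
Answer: 13913 + I*√2751 ≈ 13913.0 + 52.45*I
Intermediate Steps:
√(-13211 + 10460) + 13913 = √(-2751) + 13913 = I*√2751 + 13913 = 13913 + I*√2751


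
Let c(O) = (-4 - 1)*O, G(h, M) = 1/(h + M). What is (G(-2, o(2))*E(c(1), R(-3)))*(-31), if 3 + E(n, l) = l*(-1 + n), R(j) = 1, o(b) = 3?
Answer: 279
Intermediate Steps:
G(h, M) = 1/(M + h)
c(O) = -5*O
E(n, l) = -3 + l*(-1 + n)
(G(-2, o(2))*E(c(1), R(-3)))*(-31) = ((-3 - 1*1 + 1*(-5*1))/(3 - 2))*(-31) = ((-3 - 1 + 1*(-5))/1)*(-31) = (1*(-3 - 1 - 5))*(-31) = (1*(-9))*(-31) = -9*(-31) = 279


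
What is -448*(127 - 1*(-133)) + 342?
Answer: -116138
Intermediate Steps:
-448*(127 - 1*(-133)) + 342 = -448*(127 + 133) + 342 = -448*260 + 342 = -116480 + 342 = -116138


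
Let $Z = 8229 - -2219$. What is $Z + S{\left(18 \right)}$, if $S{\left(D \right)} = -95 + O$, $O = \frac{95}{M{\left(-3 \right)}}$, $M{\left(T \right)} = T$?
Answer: $\frac{30964}{3} \approx 10321.0$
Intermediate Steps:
$Z = 10448$ ($Z = 8229 + 2219 = 10448$)
$O = - \frac{95}{3}$ ($O = \frac{95}{-3} = 95 \left(- \frac{1}{3}\right) = - \frac{95}{3} \approx -31.667$)
$S{\left(D \right)} = - \frac{380}{3}$ ($S{\left(D \right)} = -95 - \frac{95}{3} = - \frac{380}{3}$)
$Z + S{\left(18 \right)} = 10448 - \frac{380}{3} = \frac{30964}{3}$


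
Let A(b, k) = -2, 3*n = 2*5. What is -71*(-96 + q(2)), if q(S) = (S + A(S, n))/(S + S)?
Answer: 6816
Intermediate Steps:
n = 10/3 (n = (2*5)/3 = (1/3)*10 = 10/3 ≈ 3.3333)
q(S) = (-2 + S)/(2*S) (q(S) = (S - 2)/(S + S) = (-2 + S)/((2*S)) = (-2 + S)*(1/(2*S)) = (-2 + S)/(2*S))
-71*(-96 + q(2)) = -71*(-96 + (1/2)*(-2 + 2)/2) = -71*(-96 + (1/2)*(1/2)*0) = -71*(-96 + 0) = -71*(-96) = 6816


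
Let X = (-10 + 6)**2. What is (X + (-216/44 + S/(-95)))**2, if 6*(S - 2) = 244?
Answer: 1113023044/9828225 ≈ 113.25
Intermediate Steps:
S = 128/3 (S = 2 + (1/6)*244 = 2 + 122/3 = 128/3 ≈ 42.667)
X = 16 (X = (-4)**2 = 16)
(X + (-216/44 + S/(-95)))**2 = (16 + (-216/44 + (128/3)/(-95)))**2 = (16 + (-216*1/44 + (128/3)*(-1/95)))**2 = (16 + (-54/11 - 128/285))**2 = (16 - 16798/3135)**2 = (33362/3135)**2 = 1113023044/9828225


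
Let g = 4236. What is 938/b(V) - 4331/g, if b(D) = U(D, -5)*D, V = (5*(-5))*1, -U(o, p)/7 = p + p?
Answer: -825187/529500 ≈ -1.5584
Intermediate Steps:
U(o, p) = -14*p (U(o, p) = -7*(p + p) = -14*p)
V = -25 (V = -25*1 = -25)
b(D) = 70*D (b(D) = (-14*(-5))*D = 70*D)
938/b(V) - 4331/g = 938/((70*(-25))) - 4331/4236 = 938/(-1750) - 4331*1/4236 = 938*(-1/1750) - 4331/4236 = -67/125 - 4331/4236 = -825187/529500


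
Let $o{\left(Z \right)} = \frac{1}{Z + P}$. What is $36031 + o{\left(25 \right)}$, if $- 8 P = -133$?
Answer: $\frac{11998331}{333} \approx 36031.0$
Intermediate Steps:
$P = \frac{133}{8}$ ($P = \left(- \frac{1}{8}\right) \left(-133\right) = \frac{133}{8} \approx 16.625$)
$o{\left(Z \right)} = \frac{1}{\frac{133}{8} + Z}$ ($o{\left(Z \right)} = \frac{1}{Z + \frac{133}{8}} = \frac{1}{\frac{133}{8} + Z}$)
$36031 + o{\left(25 \right)} = 36031 + \frac{8}{133 + 8 \cdot 25} = 36031 + \frac{8}{133 + 200} = 36031 + \frac{8}{333} = \frac{11998331}{333}$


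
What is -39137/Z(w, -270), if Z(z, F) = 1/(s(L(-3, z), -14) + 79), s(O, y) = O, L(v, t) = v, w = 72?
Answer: -2974412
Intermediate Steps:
Z(z, F) = 1/76 (Z(z, F) = 1/(-3 + 79) = 1/76)
-39137/Z(w, -270) = -39137/1/76 = -39137*76 = -2974412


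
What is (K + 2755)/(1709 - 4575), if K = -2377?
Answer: -189/1433 ≈ -0.13189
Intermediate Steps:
(K + 2755)/(1709 - 4575) = (-2377 + 2755)/(1709 - 4575) = 378/(-2866) = 378*(-1/2866) = -189/1433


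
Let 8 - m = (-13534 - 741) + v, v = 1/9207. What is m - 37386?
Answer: -212709322/9207 ≈ -23103.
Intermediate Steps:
v = 1/9207 ≈ 0.00010861
m = 131503580/9207 (m = 8 - ((-13534 - 741) + 1/9207) = 8 - (-14275 + 1/9207) = 8 - 1*(-131429924/9207) = 8 + 131429924/9207 = 131503580/9207 ≈ 14283.)
m - 37386 = 131503580/9207 - 37386 = -212709322/9207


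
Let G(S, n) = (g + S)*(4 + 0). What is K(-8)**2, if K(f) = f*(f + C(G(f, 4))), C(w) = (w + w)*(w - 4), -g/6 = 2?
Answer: 11546791936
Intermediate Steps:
g = -12 (g = -6*2 = -12)
G(S, n) = -48 + 4*S (G(S, n) = (-12 + S)*(4 + 0) = (-12 + S)*4 = -48 + 4*S)
C(w) = 2*w*(-4 + w) (C(w) = (2*w)*(-4 + w) = 2*w*(-4 + w))
K(f) = f*(f + 2*(-52 + 4*f)*(-48 + 4*f)) (K(f) = f*(f + 2*(-48 + 4*f)*(-4 + (-48 + 4*f))) = f*(f + 2*(-48 + 4*f)*(-52 + 4*f)) = f*(f + 2*(-52 + 4*f)*(-48 + 4*f)))
K(-8)**2 = (-8*(-8 + 32*(-13 - 8)*(-12 - 8)))**2 = (-8*(-8 + 32*(-21)*(-20)))**2 = (-8*(-8 + 13440))**2 = (-8*13432)**2 = (-107456)**2 = 11546791936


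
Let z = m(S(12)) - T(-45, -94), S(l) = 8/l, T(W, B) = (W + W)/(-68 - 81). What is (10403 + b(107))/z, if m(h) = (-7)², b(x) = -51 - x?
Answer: 1526505/7211 ≈ 211.69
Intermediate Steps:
T(W, B) = -2*W/149 (T(W, B) = (2*W)/(-149) = (2*W)*(-1/149) = -2*W/149)
m(h) = 49
z = 7211/149 (z = 49 - (-2)*(-45)/149 = 49 - 1*90/149 = 49 - 90/149 = 7211/149 ≈ 48.396)
(10403 + b(107))/z = (10403 + (-51 - 1*107))/(7211/149) = (10403 + (-51 - 107))*(149/7211) = (10403 - 158)*(149/7211) = 10245*(149/7211) = 1526505/7211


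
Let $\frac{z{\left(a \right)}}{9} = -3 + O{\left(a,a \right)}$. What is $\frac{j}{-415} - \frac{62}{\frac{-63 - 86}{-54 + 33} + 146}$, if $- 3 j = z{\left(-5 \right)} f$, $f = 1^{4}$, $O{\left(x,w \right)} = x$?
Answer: $- \frac{123498}{266845} \approx -0.46281$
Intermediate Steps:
$f = 1$
$z{\left(a \right)} = -27 + 9 a$ ($z{\left(a \right)} = 9 \left(-3 + a\right) = -27 + 9 a$)
$j = 24$ ($j = - \frac{\left(-27 + 9 \left(-5\right)\right) 1}{3} = - \frac{\left(-27 - 45\right) 1}{3} = - \frac{\left(-72\right) 1}{3} = \left(- \frac{1}{3}\right) \left(-72\right) = 24$)
$\frac{j}{-415} - \frac{62}{\frac{-63 - 86}{-54 + 33} + 146} = \frac{24}{-415} - \frac{62}{\frac{-63 - 86}{-54 + 33} + 146} = 24 \left(- \frac{1}{415}\right) - \frac{62}{- \frac{149}{-21} + 146} = - \frac{24}{415} - \frac{62}{\left(-149\right) \left(- \frac{1}{21}\right) + 146} = - \frac{24}{415} - \frac{62}{\frac{149}{21} + 146} = - \frac{24}{415} - \frac{62}{\frac{3215}{21}} = - \frac{24}{415} - \frac{1302}{3215} = - \frac{123498}{266845}$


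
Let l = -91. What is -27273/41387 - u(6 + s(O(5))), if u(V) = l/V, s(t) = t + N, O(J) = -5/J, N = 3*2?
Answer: 3466214/455257 ≈ 7.6138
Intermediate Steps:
N = 6
s(t) = 6 + t (s(t) = t + 6 = 6 + t)
u(V) = -91/V
-27273/41387 - u(6 + s(O(5))) = -27273/41387 - (-91)/(6 + (6 - 5/5)) = -27273*1/41387 - (-91)/(6 + (6 - 5*1/5)) = -27273/41387 - (-91)/(6 + (6 - 1)) = -27273/41387 - (-91)/(6 + 5) = -27273/41387 - (-91)/11 = -27273/41387 - 1*(-91/11) = -27273/41387 + 91/11 = 3466214/455257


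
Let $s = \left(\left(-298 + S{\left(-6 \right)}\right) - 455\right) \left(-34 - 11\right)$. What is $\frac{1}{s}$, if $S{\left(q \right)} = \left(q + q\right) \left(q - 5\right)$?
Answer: $\frac{1}{27945} \approx 3.5785 \cdot 10^{-5}$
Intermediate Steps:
$S{\left(q \right)} = 2 q \left(-5 + q\right)$
$s = 27945$ ($s = \left(\left(-298 + 2 \left(-6\right) \left(-5 - 6\right)\right) - 455\right) \left(-34 - 11\right) = \left(\left(-298 + 2 \left(-6\right) \left(-11\right)\right) - 455\right) \left(-34 - 11\right) = \left(\left(-298 + 132\right) - 455\right) \left(-45\right) = \left(-166 - 455\right) \left(-45\right) = \left(-621\right) \left(-45\right) = 27945$)
$\frac{1}{s} = \frac{1}{27945}$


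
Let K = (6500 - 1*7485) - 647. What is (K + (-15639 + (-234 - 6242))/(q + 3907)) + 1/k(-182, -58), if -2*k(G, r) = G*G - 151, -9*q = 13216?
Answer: -1187573384341/723658431 ≈ -1641.1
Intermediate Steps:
q = -13216/9 (q = -⅑*13216 = -13216/9 ≈ -1468.4)
k(G, r) = 151/2 - G²/2 (k(G, r) = -(G*G - 151)/2 = -(G² - 151)/2 = -(-151 + G²)/2 = 151/2 - G²/2)
K = -1632 (K = (6500 - 7485) - 647 = -985 - 647 = -1632)
(K + (-15639 + (-234 - 6242))/(q + 3907)) + 1/k(-182, -58) = (-1632 + (-15639 + (-234 - 6242))/(-13216/9 + 3907)) + 1/(151/2 - ½*(-182)²) = (-1632 + (-15639 - 6476)/(21947/9)) + 1/(151/2 - ½*33124) = (-1632 - 22115*9/21947) + 1/(151/2 - 16562) = (-1632 - 199035/21947) + 1/(-32973/2) = -36016539/21947 - 2/32973 = -1187573384341/723658431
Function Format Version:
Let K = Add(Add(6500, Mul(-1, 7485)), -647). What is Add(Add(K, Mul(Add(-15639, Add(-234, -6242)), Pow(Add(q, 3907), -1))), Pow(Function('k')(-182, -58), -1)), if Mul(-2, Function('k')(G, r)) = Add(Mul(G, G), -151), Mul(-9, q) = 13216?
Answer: Rational(-1187573384341, 723658431) ≈ -1641.1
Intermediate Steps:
q = Rational(-13216, 9) (q = Mul(Rational(-1, 9), 13216) = Rational(-13216, 9) ≈ -1468.4)
Function('k')(G, r) = Add(Rational(151, 2), Mul(Rational(-1, 2), Pow(G, 2))) (Function('k')(G, r) = Mul(Rational(-1, 2), Add(Mul(G, G), -151)) = Mul(Rational(-1, 2), Add(Pow(G, 2), -151)) = Mul(Rational(-1, 2), Add(-151, Pow(G, 2))) = Add(Rational(151, 2), Mul(Rational(-1, 2), Pow(G, 2))))
K = -1632 (K = Add(Add(6500, -7485), -647) = Add(-985, -647) = -1632)
Add(Add(K, Mul(Add(-15639, Add(-234, -6242)), Pow(Add(q, 3907), -1))), Pow(Function('k')(-182, -58), -1)) = Add(Add(-1632, Mul(Add(-15639, Add(-234, -6242)), Pow(Add(Rational(-13216, 9), 3907), -1))), Pow(Add(Rational(151, 2), Mul(Rational(-1, 2), Pow(-182, 2))), -1)) = Add(Add(-1632, Mul(Add(-15639, -6476), Pow(Rational(21947, 9), -1))), Pow(Add(Rational(151, 2), Mul(Rational(-1, 2), 33124)), -1)) = Add(Add(-1632, Mul(-22115, Rational(9, 21947))), Pow(Add(Rational(151, 2), -16562), -1)) = Add(Add(-1632, Rational(-199035, 21947)), Pow(Rational(-32973, 2), -1)) = Add(Rational(-36016539, 21947), Rational(-2, 32973)) = Rational(-1187573384341, 723658431)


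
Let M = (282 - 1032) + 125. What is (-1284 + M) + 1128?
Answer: -781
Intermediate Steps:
M = -625 (M = -750 + 125 = -625)
(-1284 + M) + 1128 = (-1284 - 625) + 1128 = -1909 + 1128 = -781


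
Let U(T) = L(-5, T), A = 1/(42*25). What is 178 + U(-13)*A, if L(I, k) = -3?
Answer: 62299/350 ≈ 178.00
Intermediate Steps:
A = 1/1050 (A = (1/42)*(1/25) = 1/1050 ≈ 0.00095238)
U(T) = -3
178 + U(-13)*A = 178 - 3*1/1050 = 178 - 1/350 = 62299/350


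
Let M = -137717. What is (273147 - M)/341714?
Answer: 205432/170857 ≈ 1.2024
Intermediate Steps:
(273147 - M)/341714 = (273147 - 1*(-137717))/341714 = (273147 + 137717)*(1/341714) = 410864*(1/341714) = 205432/170857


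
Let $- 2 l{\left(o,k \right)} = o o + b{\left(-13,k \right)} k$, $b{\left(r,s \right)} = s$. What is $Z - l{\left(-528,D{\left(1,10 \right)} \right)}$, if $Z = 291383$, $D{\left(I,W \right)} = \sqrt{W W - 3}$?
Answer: $\frac{861647}{2} \approx 4.3082 \cdot 10^{5}$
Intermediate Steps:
$D{\left(I,W \right)} = \sqrt{-3 + W^{2}}$ ($D{\left(I,W \right)} = \sqrt{W^{2} - 3} = \sqrt{-3 + W^{2}}$)
$l{\left(o,k \right)} = - \frac{k^{2}}{2} - \frac{o^{2}}{2}$ ($l{\left(o,k \right)} = - \frac{o o + k k}{2} = - \frac{o^{2} + k^{2}}{2} = - \frac{k^{2} + o^{2}}{2} = - \frac{k^{2}}{2} - \frac{o^{2}}{2}$)
$Z - l{\left(-528,D{\left(1,10 \right)} \right)} = 291383 - \left(- \frac{\left(\sqrt{-3 + 10^{2}}\right)^{2}}{2} - \frac{\left(-528\right)^{2}}{2}\right) = 291383 - \left(- \frac{\left(\sqrt{-3 + 100}\right)^{2}}{2} - 139392\right) = 291383 - \left(- \frac{\left(\sqrt{97}\right)^{2}}{2} - 139392\right) = 291383 - \left(\left(- \frac{1}{2}\right) 97 - 139392\right) = 291383 - \left(- \frac{97}{2} - 139392\right) = 291383 - - \frac{278881}{2} = 291383 + \frac{278881}{2} = \frac{861647}{2}$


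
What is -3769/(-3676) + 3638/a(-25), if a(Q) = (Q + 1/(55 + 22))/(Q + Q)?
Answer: 12873602589/1768156 ≈ 7280.8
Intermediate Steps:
a(Q) = (1/77 + Q)/(2*Q) (a(Q) = (Q + 1/77)/((2*Q)) = (Q + 1/77)*(1/(2*Q)) = (1/77 + Q)*(1/(2*Q)) = (1/77 + Q)/(2*Q))
-3769/(-3676) + 3638/a(-25) = -3769/(-3676) + 3638/(((1/154)*(1 + 77*(-25))/(-25))) = -3769*(-1/3676) + 3638/(((1/154)*(-1/25)*(1 - 1925))) = 3769/3676 + 3638/(((1/154)*(-1/25)*(-1924))) = 3769/3676 + 3638/(962/1925) = 3769/3676 + 3638*(1925/962) = 3769/3676 + 3501575/481 = 12873602589/1768156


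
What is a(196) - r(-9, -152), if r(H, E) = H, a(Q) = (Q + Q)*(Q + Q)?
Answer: 153673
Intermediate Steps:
a(Q) = 4*Q² (a(Q) = (2*Q)*(2*Q) = 4*Q²)
a(196) - r(-9, -152) = 4*196² - 1*(-9) = 4*38416 + 9 = 153664 + 9 = 153673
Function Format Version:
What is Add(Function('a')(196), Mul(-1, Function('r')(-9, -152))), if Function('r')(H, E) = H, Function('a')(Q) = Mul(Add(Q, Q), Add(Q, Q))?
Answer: 153673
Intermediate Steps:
Function('a')(Q) = Mul(4, Pow(Q, 2)) (Function('a')(Q) = Mul(Mul(2, Q), Mul(2, Q)) = Mul(4, Pow(Q, 2)))
Add(Function('a')(196), Mul(-1, Function('r')(-9, -152))) = Add(Mul(4, Pow(196, 2)), Mul(-1, -9)) = Add(Mul(4, 38416), 9) = Add(153664, 9) = 153673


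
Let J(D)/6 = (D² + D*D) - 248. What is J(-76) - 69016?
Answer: -1192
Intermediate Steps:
J(D) = -1488 + 12*D² (J(D) = 6*((D² + D*D) - 248) = 6*((D² + D²) - 248) = 6*(2*D² - 248) = 6*(-248 + 2*D²) = -1488 + 12*D²)
J(-76) - 69016 = (-1488 + 12*(-76)²) - 69016 = (-1488 + 12*5776) - 69016 = (-1488 + 69312) - 69016 = 67824 - 69016 = -1192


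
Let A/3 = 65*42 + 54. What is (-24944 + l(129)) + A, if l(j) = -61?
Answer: -16653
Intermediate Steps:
A = 8352 (A = 3*(65*42 + 54) = 3*(2730 + 54) = 3*2784 = 8352)
(-24944 + l(129)) + A = (-24944 - 61) + 8352 = -25005 + 8352 = -16653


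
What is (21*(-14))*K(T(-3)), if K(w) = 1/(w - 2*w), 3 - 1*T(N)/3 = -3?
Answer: 49/3 ≈ 16.333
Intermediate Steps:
T(N) = 18 (T(N) = 9 - 3*(-3) = 9 + 9 = 18)
K(w) = -1/w (K(w) = 1/(-w) = -1/w)
(21*(-14))*K(T(-3)) = (21*(-14))*(-1/18) = -(-294)/18 = -294*(-1/18) = 49/3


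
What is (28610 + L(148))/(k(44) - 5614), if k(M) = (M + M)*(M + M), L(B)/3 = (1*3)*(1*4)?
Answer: 14323/1065 ≈ 13.449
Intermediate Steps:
L(B) = 36 (L(B) = 3*((1*3)*(1*4)) = 3*(3*4) = 3*12 = 36)
k(M) = 4*M**2 (k(M) = (2*M)*(2*M) = 4*M**2)
(28610 + L(148))/(k(44) - 5614) = (28610 + 36)/(4*44**2 - 5614) = 28646/(4*1936 - 5614) = 28646/(7744 - 5614) = 28646/2130 = 28646*(1/2130) = 14323/1065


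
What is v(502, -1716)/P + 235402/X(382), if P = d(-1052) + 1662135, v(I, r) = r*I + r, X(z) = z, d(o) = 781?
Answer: 48890503712/79404239 ≈ 615.72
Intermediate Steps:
v(I, r) = r + I*r (v(I, r) = I*r + r = r + I*r)
P = 1662916 (P = 781 + 1662135 = 1662916)
v(502, -1716)/P + 235402/X(382) = -1716*(1 + 502)/1662916 + 235402/382 = -1716*503*(1/1662916) + 235402*(1/382) = -863148*1/1662916 + 117701/191 = -215787/415729 + 117701/191 = 48890503712/79404239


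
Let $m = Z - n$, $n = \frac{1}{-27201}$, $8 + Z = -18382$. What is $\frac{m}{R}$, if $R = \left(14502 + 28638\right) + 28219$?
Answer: $- \frac{500226389}{1941036159} \approx -0.25771$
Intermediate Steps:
$Z = -18390$ ($Z = -8 - 18382 = -18390$)
$n = - \frac{1}{27201} \approx -3.6763 \cdot 10^{-5}$
$m = - \frac{500226389}{27201}$ ($m = -18390 - - \frac{1}{27201} = -18390 + \frac{1}{27201} = - \frac{500226389}{27201} \approx -18390.0$)
$R = 71359$ ($R = 43140 + 28219 = 71359$)
$\frac{m}{R} = - \frac{500226389}{27201 \cdot 71359} = \left(- \frac{500226389}{27201}\right) \frac{1}{71359} = - \frac{500226389}{1941036159}$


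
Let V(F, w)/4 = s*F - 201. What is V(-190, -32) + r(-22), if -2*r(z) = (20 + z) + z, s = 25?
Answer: -19792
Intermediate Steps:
r(z) = -10 - z (r(z) = -((20 + z) + z)/2 = -(20 + 2*z)/2 = -10 - z)
V(F, w) = -804 + 100*F (V(F, w) = 4*(25*F - 201) = 4*(-201 + 25*F) = -804 + 100*F)
V(-190, -32) + r(-22) = (-804 + 100*(-190)) + (-10 - 1*(-22)) = (-804 - 19000) + (-10 + 22) = -19804 + 12 = -19792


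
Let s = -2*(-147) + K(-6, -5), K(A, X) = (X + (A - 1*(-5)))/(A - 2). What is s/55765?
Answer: 1179/223060 ≈ 0.0052856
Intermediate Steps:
K(A, X) = (5 + A + X)/(-2 + A) (K(A, X) = (X + (A + 5))/(-2 + A) = (X + (5 + A))/(-2 + A) = (5 + A + X)/(-2 + A))
s = 1179/4 (s = -2*(-147) + (5 - 6 - 5)/(-2 - 6) = 294 - 6/(-8) = 294 - ⅛*(-6) = 294 + ¾ = 1179/4 ≈ 294.75)
s/55765 = (1179/4)/55765 = (1179/4)*(1/55765) = 1179/223060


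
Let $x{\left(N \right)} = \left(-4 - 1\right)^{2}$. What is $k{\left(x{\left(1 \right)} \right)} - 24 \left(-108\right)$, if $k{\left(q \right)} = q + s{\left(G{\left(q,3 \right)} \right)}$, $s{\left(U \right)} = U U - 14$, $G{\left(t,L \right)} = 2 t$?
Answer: $5103$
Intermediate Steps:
$x{\left(N \right)} = 25$ ($x{\left(N \right)} = \left(-5\right)^{2} = 25$)
$s{\left(U \right)} = -14 + U^{2}$ ($s{\left(U \right)} = U^{2} - 14 = -14 + U^{2}$)
$k{\left(q \right)} = -14 + q + 4 q^{2}$ ($k{\left(q \right)} = q + \left(-14 + \left(2 q\right)^{2}\right) = q + \left(-14 + 4 q^{2}\right) = -14 + q + 4 q^{2}$)
$k{\left(x{\left(1 \right)} \right)} - 24 \left(-108\right) = \left(-14 + 25 + 4 \cdot 25^{2}\right) - 24 \left(-108\right) = \left(-14 + 25 + 4 \cdot 625\right) - -2592 = \left(-14 + 25 + 2500\right) + 2592 = 2511 + 2592 = 5103$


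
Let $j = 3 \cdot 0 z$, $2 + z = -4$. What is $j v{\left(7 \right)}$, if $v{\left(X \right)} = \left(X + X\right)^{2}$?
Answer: $0$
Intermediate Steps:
$z = -6$ ($z = -2 - 4 = -6$)
$v{\left(X \right)} = 4 X^{2}$ ($v{\left(X \right)} = \left(2 X\right)^{2} = 4 X^{2}$)
$j = 0$ ($j = 3 \cdot 0 \left(-6\right) = 0 \left(-6\right) = 0$)
$j v{\left(7 \right)} = 0 \cdot 4 \cdot 7^{2} = 0 \cdot 4 \cdot 49 = 0 \cdot 196 = 0$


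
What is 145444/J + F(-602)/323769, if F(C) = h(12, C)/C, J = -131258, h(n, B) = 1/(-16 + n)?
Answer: -56696671091315/51166714768008 ≈ -1.1081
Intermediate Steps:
F(C) = -1/(4*C) (F(C) = 1/((-16 + 12)*C) = 1/((-4)*C) = -1/(4*C))
145444/J + F(-602)/323769 = 145444/(-131258) - ¼/(-602)/323769 = 145444*(-1/131258) - ¼*(-1/602)*(1/323769) = -72722/65629 + (1/2408)*(1/323769) = -72722/65629 + 1/779635752 = -56696671091315/51166714768008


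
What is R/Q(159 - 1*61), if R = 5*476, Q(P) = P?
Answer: 170/7 ≈ 24.286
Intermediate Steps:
R = 2380
R/Q(159 - 1*61) = 2380/(159 - 1*61) = 2380/(159 - 61) = 2380/98 = 2380*(1/98) = 170/7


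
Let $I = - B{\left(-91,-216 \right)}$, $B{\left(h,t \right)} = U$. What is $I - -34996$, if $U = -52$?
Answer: $35048$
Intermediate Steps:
$B{\left(h,t \right)} = -52$
$I = 52$ ($I = \left(-1\right) \left(-52\right) = 52$)
$I - -34996 = 52 - -34996 = 52 + 34996 = 35048$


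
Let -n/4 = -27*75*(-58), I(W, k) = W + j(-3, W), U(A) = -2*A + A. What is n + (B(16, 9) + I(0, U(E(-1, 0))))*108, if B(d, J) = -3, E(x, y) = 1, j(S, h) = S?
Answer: -470448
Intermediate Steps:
U(A) = -A
I(W, k) = -3 + W (I(W, k) = W - 3 = -3 + W)
n = -469800 (n = -4*(-27*75)*(-58) = -(-8100)*(-58) = -4*117450 = -469800)
n + (B(16, 9) + I(0, U(E(-1, 0))))*108 = -469800 + (-3 + (-3 + 0))*108 = -469800 + (-3 - 3)*108 = -469800 - 6*108 = -469800 - 648 = -470448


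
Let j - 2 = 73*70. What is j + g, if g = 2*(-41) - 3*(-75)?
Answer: 5255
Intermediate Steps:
j = 5112 (j = 2 + 73*70 = 2 + 5110 = 5112)
g = 143 (g = -82 + 225 = 143)
j + g = 5112 + 143 = 5255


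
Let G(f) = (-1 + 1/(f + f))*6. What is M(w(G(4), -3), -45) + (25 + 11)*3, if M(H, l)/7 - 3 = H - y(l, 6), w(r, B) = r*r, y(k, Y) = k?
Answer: 10191/16 ≈ 636.94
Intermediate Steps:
G(f) = -6 + 3/f (G(f) = (-1 + 1/(2*f))*6 = -6 + 3/f)
w(r, B) = r²
M(H, l) = 21 - 7*l + 7*H (M(H, l) = 21 + 7*(H - l) = 21 + (-7*l + 7*H) = 21 - 7*l + 7*H)
M(w(G(4), -3), -45) + (25 + 11)*3 = (21 - 7*(-45) + 7*(-6 + 3/4)²) + (25 + 11)*3 = (21 + 315 + 7*(-6 + 3*(¼))²) + 36*3 = (21 + 315 + 7*(-6 + ¾)²) + 108 = (21 + 315 + 7*(-21/4)²) + 108 = (21 + 315 + 7*(441/16)) + 108 = (21 + 315 + 3087/16) + 108 = 8463/16 + 108 = 10191/16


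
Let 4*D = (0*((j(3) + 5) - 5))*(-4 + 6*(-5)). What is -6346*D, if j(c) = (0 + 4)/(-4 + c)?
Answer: 0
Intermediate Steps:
j(c) = 4/(-4 + c)
D = 0 (D = ((0*((4/(-4 + 3) + 5) - 5))*(-4 + 6*(-5)))/4 = ((0*((4/(-1) + 5) - 5))*(-4 - 30))/4 = ((0*((4*(-1) + 5) - 5))*(-34))/4 = ((0*((-4 + 5) - 5))*(-34))/4 = ((0*(1 - 5))*(-34))/4 = ((0*(-4))*(-34))/4 = (0*(-34))/4 = (¼)*0 = 0)
-6346*D = -6346*0 = 0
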